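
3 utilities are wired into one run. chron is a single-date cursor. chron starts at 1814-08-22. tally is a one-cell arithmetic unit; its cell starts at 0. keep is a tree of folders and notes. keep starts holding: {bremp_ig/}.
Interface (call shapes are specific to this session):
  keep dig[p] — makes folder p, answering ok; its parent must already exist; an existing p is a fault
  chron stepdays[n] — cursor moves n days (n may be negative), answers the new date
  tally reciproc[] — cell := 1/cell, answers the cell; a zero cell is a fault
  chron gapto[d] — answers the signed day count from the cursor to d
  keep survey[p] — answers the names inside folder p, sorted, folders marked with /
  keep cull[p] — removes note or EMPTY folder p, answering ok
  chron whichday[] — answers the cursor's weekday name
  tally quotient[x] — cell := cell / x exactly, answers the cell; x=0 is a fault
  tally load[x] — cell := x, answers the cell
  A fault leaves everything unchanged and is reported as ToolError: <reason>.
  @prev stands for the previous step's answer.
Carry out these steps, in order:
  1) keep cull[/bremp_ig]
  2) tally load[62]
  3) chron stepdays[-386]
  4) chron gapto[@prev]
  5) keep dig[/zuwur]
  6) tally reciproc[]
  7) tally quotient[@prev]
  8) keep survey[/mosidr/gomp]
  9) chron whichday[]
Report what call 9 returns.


>>> keep cull p=/bremp_ig
:: ok
>>> tally load x=62
:: 62
>>> chron stepdays n=-386
:: 1813-08-01
>>> chron gapto d=@prev
:: 0
>>> keep dig p=/zuwur
:: ok
>>> tally reciproc
:: 1/62
>>> tally quotient x=@prev
:: 1
>>> keep survey p=/mosidr/gomp
:: ToolError: not found
>>> chron whichday
:: Sunday

Answer: Sunday


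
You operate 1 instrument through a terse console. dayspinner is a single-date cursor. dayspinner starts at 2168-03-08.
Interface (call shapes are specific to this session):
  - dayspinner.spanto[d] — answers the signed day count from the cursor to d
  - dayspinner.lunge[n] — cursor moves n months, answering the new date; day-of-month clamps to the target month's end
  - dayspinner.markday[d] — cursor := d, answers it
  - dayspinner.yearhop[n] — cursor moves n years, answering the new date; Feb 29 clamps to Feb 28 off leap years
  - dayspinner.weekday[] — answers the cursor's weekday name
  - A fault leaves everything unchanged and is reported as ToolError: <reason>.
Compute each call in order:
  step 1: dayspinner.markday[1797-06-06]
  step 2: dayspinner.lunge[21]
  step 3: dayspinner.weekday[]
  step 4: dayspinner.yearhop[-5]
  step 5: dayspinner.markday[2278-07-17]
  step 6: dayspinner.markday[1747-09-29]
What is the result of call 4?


Answer: 1794-03-06

Derivation:
! dayspinner.markday(d: 1797-06-06) ~> 1797-06-06
! dayspinner.lunge(n: 21) ~> 1799-03-06
! dayspinner.weekday() ~> Wednesday
! dayspinner.yearhop(n: -5) ~> 1794-03-06
! dayspinner.markday(d: 2278-07-17) ~> 2278-07-17
! dayspinner.markday(d: 1747-09-29) ~> 1747-09-29


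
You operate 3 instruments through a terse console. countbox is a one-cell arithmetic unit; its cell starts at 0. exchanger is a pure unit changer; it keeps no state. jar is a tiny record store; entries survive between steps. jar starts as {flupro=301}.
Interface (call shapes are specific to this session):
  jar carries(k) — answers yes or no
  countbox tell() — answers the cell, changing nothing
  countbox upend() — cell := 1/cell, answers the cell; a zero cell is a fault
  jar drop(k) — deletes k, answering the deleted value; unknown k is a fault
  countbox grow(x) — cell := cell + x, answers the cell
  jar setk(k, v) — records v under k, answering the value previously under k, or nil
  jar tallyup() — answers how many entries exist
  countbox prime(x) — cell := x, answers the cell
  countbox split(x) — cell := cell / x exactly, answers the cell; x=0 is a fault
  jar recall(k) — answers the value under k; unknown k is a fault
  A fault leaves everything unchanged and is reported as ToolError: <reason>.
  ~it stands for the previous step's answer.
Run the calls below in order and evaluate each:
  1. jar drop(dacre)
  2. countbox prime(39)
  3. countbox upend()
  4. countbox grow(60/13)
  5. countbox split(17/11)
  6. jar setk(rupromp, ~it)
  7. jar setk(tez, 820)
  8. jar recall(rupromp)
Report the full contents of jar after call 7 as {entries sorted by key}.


Answer: {flupro=301, rupromp=1991/663, tez=820}

Derivation:
// jar drop(dacre) == ToolError: no such key dacre
// countbox prime(39) == 39
// countbox upend() == 1/39
// countbox grow(60/13) == 181/39
// countbox split(17/11) == 1991/663
// jar setk(rupromp, ~it) == nil
// jar setk(tez, 820) == nil
// jar recall(rupromp) == 1991/663


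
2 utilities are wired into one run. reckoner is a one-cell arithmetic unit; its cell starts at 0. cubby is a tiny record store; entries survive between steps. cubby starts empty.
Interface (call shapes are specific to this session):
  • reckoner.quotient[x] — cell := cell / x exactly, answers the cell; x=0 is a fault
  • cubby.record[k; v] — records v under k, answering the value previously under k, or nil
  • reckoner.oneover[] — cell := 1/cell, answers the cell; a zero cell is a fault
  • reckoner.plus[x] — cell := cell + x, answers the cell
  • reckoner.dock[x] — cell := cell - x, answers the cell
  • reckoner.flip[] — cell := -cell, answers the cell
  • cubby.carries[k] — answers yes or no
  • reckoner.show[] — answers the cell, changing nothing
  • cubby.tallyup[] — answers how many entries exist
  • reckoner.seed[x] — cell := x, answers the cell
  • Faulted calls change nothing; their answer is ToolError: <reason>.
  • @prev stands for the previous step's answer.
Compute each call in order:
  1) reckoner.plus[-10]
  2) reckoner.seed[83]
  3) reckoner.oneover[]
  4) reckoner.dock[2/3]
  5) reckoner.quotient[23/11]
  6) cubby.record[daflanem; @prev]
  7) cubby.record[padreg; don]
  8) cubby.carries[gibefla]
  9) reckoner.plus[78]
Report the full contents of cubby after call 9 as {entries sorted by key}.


Answer: {daflanem=-1793/5727, padreg=don}

Derivation:
$ reckoner.plus -10
[out] -10
$ reckoner.seed 83
[out] 83
$ reckoner.oneover
[out] 1/83
$ reckoner.dock 2/3
[out] -163/249
$ reckoner.quotient 23/11
[out] -1793/5727
$ cubby.record daflanem @prev
[out] nil
$ cubby.record padreg don
[out] nil
$ cubby.carries gibefla
[out] no
$ reckoner.plus 78
[out] 444913/5727


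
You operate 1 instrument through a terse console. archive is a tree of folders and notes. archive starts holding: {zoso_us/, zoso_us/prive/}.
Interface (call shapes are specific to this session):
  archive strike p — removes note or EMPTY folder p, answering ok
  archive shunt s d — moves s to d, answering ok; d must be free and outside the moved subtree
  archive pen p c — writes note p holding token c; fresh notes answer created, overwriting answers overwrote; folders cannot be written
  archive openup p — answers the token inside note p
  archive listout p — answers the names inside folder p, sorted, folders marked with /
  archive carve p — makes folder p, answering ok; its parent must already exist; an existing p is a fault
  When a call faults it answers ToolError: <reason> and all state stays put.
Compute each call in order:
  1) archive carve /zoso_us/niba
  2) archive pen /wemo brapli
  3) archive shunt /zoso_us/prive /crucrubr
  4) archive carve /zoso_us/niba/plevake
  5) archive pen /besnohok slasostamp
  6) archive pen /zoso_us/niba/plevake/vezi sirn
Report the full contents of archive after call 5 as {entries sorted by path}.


Answer: {besnohok=slasostamp, crucrubr/, wemo=brapli, zoso_us/, zoso_us/niba/, zoso_us/niba/plevake/}

Derivation:
-> archive carve(/zoso_us/niba)
<- ok
-> archive pen(/wemo, brapli)
<- created
-> archive shunt(/zoso_us/prive, /crucrubr)
<- ok
-> archive carve(/zoso_us/niba/plevake)
<- ok
-> archive pen(/besnohok, slasostamp)
<- created
-> archive pen(/zoso_us/niba/plevake/vezi, sirn)
<- created


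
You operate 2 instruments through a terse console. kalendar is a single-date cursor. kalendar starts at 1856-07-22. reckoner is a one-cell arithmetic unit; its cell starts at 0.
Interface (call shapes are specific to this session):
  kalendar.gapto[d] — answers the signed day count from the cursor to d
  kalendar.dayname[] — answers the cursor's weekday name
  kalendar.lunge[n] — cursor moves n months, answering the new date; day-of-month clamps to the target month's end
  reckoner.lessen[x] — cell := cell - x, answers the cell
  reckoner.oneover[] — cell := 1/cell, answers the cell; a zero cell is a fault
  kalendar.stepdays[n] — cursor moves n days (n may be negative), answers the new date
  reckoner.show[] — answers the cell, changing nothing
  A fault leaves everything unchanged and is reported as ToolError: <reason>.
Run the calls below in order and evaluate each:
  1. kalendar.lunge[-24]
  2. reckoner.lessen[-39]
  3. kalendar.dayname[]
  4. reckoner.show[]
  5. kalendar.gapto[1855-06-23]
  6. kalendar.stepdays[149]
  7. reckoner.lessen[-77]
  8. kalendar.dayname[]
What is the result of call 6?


Next I call kalendar.lunge passing n='-24', and get 1854-07-22.
Calling reckoner.lessen passing x='-39', and see 39.
Now I run kalendar.dayname, yielding Saturday.
Now I run reckoner.show(), — result: 39.
I run kalendar.gapto passing d='1855-06-23', giving 336.
Invoking kalendar.stepdays passing n='149', which returns 1854-12-18.
I use reckoner.lessen passing x='-77', giving 116.
I run kalendar.dayname: Monday.

Answer: 1854-12-18


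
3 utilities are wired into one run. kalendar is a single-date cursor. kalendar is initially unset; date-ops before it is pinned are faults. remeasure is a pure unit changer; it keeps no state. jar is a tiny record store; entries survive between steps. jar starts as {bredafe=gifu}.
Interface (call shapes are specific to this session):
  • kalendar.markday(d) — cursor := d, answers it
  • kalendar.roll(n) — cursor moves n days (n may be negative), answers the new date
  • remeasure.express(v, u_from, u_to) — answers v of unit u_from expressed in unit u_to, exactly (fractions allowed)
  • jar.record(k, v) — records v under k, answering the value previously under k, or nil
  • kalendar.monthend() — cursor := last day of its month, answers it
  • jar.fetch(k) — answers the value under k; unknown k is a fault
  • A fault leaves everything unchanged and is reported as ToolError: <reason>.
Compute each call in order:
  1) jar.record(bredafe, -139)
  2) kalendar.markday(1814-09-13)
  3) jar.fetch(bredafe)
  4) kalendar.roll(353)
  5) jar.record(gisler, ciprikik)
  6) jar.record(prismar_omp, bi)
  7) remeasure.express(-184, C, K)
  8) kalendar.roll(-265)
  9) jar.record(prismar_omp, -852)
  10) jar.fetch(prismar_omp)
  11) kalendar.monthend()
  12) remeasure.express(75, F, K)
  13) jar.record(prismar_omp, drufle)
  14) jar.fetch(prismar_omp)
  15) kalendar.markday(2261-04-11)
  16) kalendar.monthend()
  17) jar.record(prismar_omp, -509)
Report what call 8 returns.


Answer: 1814-12-10

Derivation:
I use jar.record on k→bredafe, v→-139, and get gifu.
Invoking kalendar.markday on d→1814-09-13, — result: 1814-09-13.
Next I call jar.fetch on k→bredafe, and see -139.
I call kalendar.roll on n→353, and get 1815-09-01.
Now I run jar.record on k→gisler, v→ciprikik, which returns nil.
I use jar.record on k→prismar_omp, v→bi, which returns nil.
I run remeasure.express on v→-184, u_from→C, u_to→K, → 1783/20.
I invoke kalendar.roll on n→-265, and observe 1814-12-10.
Next I call jar.record on k→prismar_omp, v→-852, → bi.
Using jar.fetch on k→prismar_omp, — result: -852.
I use kalendar.monthend(), and get 1814-12-31.
I run remeasure.express on v→75, u_from→F, u_to→K, giving 53467/180.
Next I call jar.record on k→prismar_omp, v→drufle, — result: -852.
I call jar.fetch on k→prismar_omp: drufle.
I use kalendar.markday on d→2261-04-11: 2261-04-11.
I call kalendar.monthend, and observe 2261-04-30.
Then jar.record on k→prismar_omp, v→-509, and get drufle.


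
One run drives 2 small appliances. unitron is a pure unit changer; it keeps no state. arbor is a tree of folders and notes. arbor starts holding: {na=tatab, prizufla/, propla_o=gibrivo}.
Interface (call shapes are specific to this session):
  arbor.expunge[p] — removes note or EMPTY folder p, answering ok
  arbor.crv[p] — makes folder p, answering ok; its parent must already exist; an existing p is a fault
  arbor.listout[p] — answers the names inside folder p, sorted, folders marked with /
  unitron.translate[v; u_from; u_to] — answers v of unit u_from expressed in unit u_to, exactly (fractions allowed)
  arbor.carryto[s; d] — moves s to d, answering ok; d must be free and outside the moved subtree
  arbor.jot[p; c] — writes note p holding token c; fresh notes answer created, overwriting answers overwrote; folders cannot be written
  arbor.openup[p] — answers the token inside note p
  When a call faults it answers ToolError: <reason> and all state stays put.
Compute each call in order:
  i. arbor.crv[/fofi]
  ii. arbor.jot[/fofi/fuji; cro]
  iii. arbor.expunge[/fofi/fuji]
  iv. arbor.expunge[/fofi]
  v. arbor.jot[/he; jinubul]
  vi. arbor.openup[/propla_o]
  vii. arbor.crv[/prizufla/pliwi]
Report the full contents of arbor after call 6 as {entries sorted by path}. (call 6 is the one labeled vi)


Answer: {he=jinubul, na=tatab, prizufla/, propla_o=gibrivo}

Derivation:
Now I run arbor.crv with p='/fofi', and get ok.
Calling arbor.jot with p='/fofi/fuji', c='cro', giving created.
Invoking arbor.expunge with p='/fofi/fuji': ok.
I use arbor.expunge with p='/fofi', and observe ok.
I use arbor.jot with p='/he', c='jinubul', yielding created.
Now I run arbor.openup with p='/propla_o', — result: gibrivo.
I run arbor.crv with p='/prizufla/pliwi', → ok.


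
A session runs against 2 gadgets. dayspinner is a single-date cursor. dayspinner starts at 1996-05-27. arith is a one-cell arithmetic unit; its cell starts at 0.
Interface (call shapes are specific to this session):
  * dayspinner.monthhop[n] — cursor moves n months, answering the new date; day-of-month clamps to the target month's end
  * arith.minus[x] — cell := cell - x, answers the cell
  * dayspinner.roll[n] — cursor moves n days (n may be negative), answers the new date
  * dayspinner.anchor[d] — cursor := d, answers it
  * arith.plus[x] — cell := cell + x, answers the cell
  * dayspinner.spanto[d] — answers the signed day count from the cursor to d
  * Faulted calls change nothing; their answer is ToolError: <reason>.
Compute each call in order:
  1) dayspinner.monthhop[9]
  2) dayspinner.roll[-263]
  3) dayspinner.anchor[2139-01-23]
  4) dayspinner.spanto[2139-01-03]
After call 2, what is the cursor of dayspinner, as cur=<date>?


% 1. dayspinner.monthhop(9) : 1997-02-27
% 2. dayspinner.roll(-263) : 1996-06-09
% 3. dayspinner.anchor(2139-01-23) : 2139-01-23
% 4. dayspinner.spanto(2139-01-03) : -20

Answer: cur=1996-06-09


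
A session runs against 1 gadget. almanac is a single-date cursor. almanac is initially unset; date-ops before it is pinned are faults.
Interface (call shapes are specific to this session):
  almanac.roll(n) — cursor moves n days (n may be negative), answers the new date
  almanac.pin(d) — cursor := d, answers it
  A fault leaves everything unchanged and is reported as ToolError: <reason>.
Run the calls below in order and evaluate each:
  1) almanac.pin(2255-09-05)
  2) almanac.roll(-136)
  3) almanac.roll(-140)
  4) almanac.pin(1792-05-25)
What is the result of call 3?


Answer: 2254-12-03

Derivation:
-> almanac.pin(2255-09-05)
<- 2255-09-05
-> almanac.roll(-136)
<- 2255-04-22
-> almanac.roll(-140)
<- 2254-12-03
-> almanac.pin(1792-05-25)
<- 1792-05-25


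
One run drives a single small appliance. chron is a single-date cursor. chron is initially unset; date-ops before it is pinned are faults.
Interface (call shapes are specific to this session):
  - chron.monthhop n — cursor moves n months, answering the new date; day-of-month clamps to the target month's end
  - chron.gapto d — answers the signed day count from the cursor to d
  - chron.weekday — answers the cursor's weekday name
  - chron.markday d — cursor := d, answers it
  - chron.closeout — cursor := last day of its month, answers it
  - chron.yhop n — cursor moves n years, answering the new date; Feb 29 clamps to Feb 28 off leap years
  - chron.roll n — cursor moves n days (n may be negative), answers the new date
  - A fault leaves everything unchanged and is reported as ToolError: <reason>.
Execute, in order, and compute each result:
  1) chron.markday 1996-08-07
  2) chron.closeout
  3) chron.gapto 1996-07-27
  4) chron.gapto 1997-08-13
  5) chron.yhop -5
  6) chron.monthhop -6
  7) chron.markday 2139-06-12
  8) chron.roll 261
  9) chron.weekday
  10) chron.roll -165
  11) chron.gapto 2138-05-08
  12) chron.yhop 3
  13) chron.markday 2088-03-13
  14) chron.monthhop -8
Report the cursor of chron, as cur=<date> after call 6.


[in] chron.markday 1996-08-07
:: 1996-08-07
[in] chron.closeout
:: 1996-08-31
[in] chron.gapto 1996-07-27
:: -35
[in] chron.gapto 1997-08-13
:: 347
[in] chron.yhop -5
:: 1991-08-31
[in] chron.monthhop -6
:: 1991-02-28
[in] chron.markday 2139-06-12
:: 2139-06-12
[in] chron.roll 261
:: 2140-02-28
[in] chron.weekday
:: Sunday
[in] chron.roll -165
:: 2139-09-16
[in] chron.gapto 2138-05-08
:: -496
[in] chron.yhop 3
:: 2142-09-16
[in] chron.markday 2088-03-13
:: 2088-03-13
[in] chron.monthhop -8
:: 2087-07-13

Answer: cur=1991-02-28


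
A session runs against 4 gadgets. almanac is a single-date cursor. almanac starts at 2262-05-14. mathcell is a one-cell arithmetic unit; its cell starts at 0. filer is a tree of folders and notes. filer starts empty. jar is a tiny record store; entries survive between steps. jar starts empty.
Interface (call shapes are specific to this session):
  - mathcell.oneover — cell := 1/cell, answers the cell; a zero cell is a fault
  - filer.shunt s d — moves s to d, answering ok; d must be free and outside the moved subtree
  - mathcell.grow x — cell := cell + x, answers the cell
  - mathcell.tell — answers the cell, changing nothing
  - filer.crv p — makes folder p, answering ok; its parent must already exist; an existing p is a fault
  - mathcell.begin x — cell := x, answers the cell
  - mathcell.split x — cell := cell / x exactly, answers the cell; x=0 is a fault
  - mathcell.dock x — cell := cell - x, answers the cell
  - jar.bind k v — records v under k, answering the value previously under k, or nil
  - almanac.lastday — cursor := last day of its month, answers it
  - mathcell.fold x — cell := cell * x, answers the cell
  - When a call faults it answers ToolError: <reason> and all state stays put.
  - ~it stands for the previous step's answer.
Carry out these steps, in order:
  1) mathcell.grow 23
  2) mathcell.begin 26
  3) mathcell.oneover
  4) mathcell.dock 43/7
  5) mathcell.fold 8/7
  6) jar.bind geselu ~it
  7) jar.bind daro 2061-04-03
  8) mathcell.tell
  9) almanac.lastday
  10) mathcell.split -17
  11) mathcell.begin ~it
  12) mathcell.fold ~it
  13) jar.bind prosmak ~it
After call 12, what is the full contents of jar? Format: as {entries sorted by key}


Calling mathcell.grow on x=23: 23.
I try mathcell.begin on x=26: 26.
I run mathcell.oneover, giving 1/26.
I call mathcell.dock on x=43/7: -1111/182.
I run mathcell.fold on x=8/7, — result: -4444/637.
Next I call jar.bind on k=geselu, v=~it, which returns nil.
I invoke jar.bind on k=daro, v=2061-04-03, and observe nil.
Then mathcell.tell, which returns -4444/637.
I use almanac.lastday, and observe 2262-05-31.
Invoking mathcell.split on x=-17, and get 4444/10829.
I try mathcell.begin on x=~it, → 4444/10829.
Invoking mathcell.fold on x=~it, and get 19749136/117267241.
Then jar.bind on k=prosmak, v=~it, and observe nil.

Answer: {daro=2061-04-03, geselu=-4444/637}


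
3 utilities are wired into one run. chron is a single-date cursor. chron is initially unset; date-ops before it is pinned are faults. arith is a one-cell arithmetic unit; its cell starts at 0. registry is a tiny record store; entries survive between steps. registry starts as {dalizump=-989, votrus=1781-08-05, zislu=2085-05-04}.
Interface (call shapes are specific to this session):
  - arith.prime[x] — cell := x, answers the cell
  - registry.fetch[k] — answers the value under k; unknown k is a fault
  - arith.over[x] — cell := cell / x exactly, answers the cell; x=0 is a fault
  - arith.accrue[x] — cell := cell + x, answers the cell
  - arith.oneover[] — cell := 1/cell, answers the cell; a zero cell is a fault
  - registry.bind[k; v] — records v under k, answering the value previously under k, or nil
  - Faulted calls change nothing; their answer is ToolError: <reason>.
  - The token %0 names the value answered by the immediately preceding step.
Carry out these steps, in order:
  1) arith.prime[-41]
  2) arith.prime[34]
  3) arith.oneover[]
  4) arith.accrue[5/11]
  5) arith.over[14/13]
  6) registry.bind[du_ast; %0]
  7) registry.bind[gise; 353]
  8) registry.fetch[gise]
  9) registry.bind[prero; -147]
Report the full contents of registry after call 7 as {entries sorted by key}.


Answer: {dalizump=-989, du_ast=2353/5236, gise=353, votrus=1781-08-05, zislu=2085-05-04}

Derivation:
-> arith.prime(x→-41)
<- -41
-> arith.prime(x→34)
<- 34
-> arith.oneover()
<- 1/34
-> arith.accrue(x→5/11)
<- 181/374
-> arith.over(x→14/13)
<- 2353/5236
-> registry.bind(k→du_ast, v→%0)
<- nil
-> registry.bind(k→gise, v→353)
<- nil
-> registry.fetch(k→gise)
<- 353
-> registry.bind(k→prero, v→-147)
<- nil


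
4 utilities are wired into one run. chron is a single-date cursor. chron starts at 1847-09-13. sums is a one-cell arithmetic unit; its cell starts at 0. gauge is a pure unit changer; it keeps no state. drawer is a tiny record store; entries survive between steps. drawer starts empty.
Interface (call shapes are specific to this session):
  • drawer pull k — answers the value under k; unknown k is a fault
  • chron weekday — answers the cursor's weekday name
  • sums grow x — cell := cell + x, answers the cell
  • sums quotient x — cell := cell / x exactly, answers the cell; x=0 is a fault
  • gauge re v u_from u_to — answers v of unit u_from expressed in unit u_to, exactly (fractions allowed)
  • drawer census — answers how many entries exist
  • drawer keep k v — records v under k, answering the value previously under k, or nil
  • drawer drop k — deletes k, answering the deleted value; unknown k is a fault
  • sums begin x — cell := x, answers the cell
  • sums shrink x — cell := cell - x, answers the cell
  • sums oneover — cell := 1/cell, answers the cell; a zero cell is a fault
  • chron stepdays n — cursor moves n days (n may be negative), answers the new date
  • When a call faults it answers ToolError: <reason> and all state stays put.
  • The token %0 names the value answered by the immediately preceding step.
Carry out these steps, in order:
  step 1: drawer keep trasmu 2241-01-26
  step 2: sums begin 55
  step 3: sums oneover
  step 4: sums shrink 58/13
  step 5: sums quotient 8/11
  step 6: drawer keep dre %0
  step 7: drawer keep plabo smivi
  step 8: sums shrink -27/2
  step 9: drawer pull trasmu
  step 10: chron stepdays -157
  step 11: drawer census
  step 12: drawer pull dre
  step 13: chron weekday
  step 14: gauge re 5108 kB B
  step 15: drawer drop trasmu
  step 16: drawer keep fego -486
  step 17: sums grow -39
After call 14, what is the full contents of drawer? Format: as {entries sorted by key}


Answer: {dre=-3177/520, plabo=smivi, trasmu=2241-01-26}

Derivation:
Invoking drawer keep on k: trasmu, v: 2241-01-26, — result: nil.
I use sums begin on x: 55, and observe 55.
Then sums oneover, and get 1/55.
I try sums shrink on x: 58/13, — result: -3177/715.
Calling sums quotient on x: 8/11, and see -3177/520.
I call drawer keep on k: dre, v: %0, — result: nil.
Then drawer keep on k: plabo, v: smivi, yielding nil.
I call sums shrink on x: -27/2, which returns 3843/520.
I invoke drawer pull on k: trasmu, and get 2241-01-26.
I call chron stepdays on n: -157, — result: 1847-04-09.
I call drawer census(), yielding 3.
Now I run drawer pull on k: dre, and see -3177/520.
I call chron weekday, giving Friday.
I invoke gauge re on v: 5108, u_from: kB, u_to: B, which returns 5108000.
Using drawer drop on k: trasmu, giving 2241-01-26.
I call drawer keep on k: fego, v: -486, — result: nil.
I run sums grow on x: -39, — result: -16437/520.


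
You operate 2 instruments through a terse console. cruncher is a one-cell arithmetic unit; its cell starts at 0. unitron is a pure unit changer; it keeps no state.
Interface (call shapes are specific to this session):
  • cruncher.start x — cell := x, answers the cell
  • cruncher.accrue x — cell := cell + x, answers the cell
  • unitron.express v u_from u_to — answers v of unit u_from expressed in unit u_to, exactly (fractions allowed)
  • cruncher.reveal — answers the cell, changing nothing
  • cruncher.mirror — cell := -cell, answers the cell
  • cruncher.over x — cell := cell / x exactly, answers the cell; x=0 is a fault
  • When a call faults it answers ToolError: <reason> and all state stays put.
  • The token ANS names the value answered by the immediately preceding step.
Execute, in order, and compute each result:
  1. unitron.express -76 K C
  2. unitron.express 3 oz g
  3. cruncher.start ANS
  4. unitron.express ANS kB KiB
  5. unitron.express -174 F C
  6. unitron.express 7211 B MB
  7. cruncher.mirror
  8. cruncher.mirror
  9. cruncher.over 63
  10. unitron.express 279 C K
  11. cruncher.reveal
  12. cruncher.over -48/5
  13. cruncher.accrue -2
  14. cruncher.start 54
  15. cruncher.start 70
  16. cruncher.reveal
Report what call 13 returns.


Answer: -98639891/46080000

Derivation:
# express(-76, K, C) : -6983/20
# express(3, oz, g) : 136077711/1600000
# start(ANS) : 136077711/1600000
# express(ANS, kB, KiB) : 136077711/1638400
# express(-174, F, C) : -1030/9
# express(7211, B, MB) : 7211/1000000
# mirror() : -136077711/1600000
# mirror() : 136077711/1600000
# over(63) : 6479891/4800000
# express(279, C, K) : 11043/20
# reveal() : 6479891/4800000
# over(-48/5) : -6479891/46080000
# accrue(-2) : -98639891/46080000
# start(54) : 54
# start(70) : 70
# reveal() : 70


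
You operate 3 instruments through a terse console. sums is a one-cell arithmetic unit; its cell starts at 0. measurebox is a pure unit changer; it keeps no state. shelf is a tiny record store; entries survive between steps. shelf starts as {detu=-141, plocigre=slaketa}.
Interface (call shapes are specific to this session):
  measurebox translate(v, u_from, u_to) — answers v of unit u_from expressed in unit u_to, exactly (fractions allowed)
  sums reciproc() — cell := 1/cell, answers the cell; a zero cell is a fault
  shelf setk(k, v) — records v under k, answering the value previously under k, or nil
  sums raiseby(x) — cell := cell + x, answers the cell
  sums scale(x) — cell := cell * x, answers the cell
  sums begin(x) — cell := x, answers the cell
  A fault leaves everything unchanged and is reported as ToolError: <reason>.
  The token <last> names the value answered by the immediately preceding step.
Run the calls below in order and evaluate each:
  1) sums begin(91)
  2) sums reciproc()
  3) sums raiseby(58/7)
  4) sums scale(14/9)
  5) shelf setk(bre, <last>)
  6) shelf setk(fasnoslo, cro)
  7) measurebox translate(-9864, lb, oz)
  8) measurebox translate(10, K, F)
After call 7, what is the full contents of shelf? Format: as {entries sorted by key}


Answer: {bre=1510/117, detu=-141, fasnoslo=cro, plocigre=slaketa}

Derivation:
I use sums begin using 91, and see 91.
Then sums reciproc(), and see 1/91.
Next I call sums raiseby using 58/7, → 755/91.
Invoking sums scale using 14/9, and see 1510/117.
Next I call shelf setk using bre, <last>, and see nil.
I use shelf setk using fasnoslo, cro, → nil.
Next I call measurebox translate using -9864, lb, oz, and see -157824.
Invoking measurebox translate using 10, K, F, and see -44167/100.


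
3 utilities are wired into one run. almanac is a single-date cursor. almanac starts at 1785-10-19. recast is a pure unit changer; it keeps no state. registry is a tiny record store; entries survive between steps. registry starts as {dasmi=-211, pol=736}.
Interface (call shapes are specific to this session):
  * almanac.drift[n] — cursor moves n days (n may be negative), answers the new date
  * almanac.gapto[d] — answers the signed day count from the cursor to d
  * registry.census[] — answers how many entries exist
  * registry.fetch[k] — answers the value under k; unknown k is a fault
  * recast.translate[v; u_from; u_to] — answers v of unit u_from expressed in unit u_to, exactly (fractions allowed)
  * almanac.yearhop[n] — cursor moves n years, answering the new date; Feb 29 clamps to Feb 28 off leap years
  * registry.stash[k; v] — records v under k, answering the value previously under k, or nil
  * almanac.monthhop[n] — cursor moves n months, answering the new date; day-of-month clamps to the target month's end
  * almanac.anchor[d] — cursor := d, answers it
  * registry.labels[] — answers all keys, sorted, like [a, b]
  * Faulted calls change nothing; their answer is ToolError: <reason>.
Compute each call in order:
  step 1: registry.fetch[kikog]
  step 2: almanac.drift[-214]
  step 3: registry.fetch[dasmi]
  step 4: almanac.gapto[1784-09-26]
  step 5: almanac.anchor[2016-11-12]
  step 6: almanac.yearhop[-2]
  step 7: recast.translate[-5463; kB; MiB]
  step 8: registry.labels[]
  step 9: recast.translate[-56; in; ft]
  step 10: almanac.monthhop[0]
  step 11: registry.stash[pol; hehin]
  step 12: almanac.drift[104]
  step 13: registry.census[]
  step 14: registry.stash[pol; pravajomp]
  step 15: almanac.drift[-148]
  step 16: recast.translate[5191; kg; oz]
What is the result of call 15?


Answer: 2014-09-29

Derivation:
→ registry.fetch(k→kikog)
← ToolError: no such key kikog
→ almanac.drift(n→-214)
← 1785-03-19
→ registry.fetch(k→dasmi)
← -211
→ almanac.gapto(d→1784-09-26)
← -174
→ almanac.anchor(d→2016-11-12)
← 2016-11-12
→ almanac.yearhop(n→-2)
← 2014-11-12
→ recast.translate(v→-5463, u_from→kB, u_to→MiB)
← -682875/131072
→ registry.labels()
← [dasmi, pol]
→ recast.translate(v→-56, u_from→in, u_to→ft)
← -14/3
→ almanac.monthhop(n→0)
← 2014-11-12
→ registry.stash(k→pol, v→hehin)
← 736
→ almanac.drift(n→104)
← 2015-02-24
→ registry.census()
← 2
→ registry.stash(k→pol, v→pravajomp)
← hehin
→ almanac.drift(n→-148)
← 2014-09-29
→ recast.translate(v→5191, u_from→kg, u_to→oz)
← 8305600000000/45359237


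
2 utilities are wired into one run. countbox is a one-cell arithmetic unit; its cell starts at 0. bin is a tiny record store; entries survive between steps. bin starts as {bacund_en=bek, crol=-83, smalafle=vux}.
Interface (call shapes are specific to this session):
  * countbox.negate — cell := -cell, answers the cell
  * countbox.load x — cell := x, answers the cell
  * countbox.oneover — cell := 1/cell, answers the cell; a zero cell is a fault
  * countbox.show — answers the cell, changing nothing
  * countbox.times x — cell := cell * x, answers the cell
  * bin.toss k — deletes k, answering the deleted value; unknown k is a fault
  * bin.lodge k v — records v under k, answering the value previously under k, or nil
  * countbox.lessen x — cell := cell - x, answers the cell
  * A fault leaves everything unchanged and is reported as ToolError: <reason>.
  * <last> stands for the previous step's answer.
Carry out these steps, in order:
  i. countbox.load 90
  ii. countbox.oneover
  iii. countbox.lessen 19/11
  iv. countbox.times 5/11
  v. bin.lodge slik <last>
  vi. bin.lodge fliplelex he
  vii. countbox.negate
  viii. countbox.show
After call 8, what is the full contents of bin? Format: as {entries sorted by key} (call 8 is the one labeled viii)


Step: load[x=90]
Result: 90
Step: oneover[]
Result: 1/90
Step: lessen[x=19/11]
Result: -1699/990
Step: times[x=5/11]
Result: -1699/2178
Step: lodge[k=slik; v=<last>]
Result: nil
Step: lodge[k=fliplelex; v=he]
Result: nil
Step: negate[]
Result: 1699/2178
Step: show[]
Result: 1699/2178

Answer: {bacund_en=bek, crol=-83, fliplelex=he, slik=-1699/2178, smalafle=vux}


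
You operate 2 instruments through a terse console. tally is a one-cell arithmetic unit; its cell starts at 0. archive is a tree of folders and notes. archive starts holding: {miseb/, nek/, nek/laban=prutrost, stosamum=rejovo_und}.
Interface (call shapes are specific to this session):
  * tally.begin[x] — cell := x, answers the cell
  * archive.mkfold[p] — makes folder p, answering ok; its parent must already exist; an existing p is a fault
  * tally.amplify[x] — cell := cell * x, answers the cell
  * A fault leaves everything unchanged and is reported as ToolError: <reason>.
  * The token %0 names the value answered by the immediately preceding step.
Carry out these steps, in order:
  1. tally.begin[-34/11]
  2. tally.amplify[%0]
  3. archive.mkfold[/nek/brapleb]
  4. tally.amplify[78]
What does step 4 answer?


Answer: 90168/121

Derivation:
# begin(x: -34/11) : -34/11
# amplify(x: %0) : 1156/121
# mkfold(p: /nek/brapleb) : ok
# amplify(x: 78) : 90168/121


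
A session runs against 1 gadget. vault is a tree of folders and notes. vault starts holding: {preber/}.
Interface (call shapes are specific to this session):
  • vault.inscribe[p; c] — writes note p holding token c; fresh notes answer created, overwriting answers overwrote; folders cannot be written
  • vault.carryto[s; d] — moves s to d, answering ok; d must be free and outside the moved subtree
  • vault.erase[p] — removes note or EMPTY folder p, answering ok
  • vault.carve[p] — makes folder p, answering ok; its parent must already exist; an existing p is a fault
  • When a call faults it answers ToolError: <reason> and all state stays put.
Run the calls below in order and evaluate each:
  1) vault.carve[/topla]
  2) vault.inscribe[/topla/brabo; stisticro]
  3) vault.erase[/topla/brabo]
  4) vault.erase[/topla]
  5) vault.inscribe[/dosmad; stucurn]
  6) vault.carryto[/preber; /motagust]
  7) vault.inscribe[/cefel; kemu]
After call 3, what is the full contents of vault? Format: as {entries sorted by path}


Answer: {preber/, topla/}

Derivation:
Step: vault.carve[p='/topla']
Result: ok
Step: vault.inscribe[p='/topla/brabo'; c='stisticro']
Result: created
Step: vault.erase[p='/topla/brabo']
Result: ok
Step: vault.erase[p='/topla']
Result: ok
Step: vault.inscribe[p='/dosmad'; c='stucurn']
Result: created
Step: vault.carryto[s='/preber'; d='/motagust']
Result: ok
Step: vault.inscribe[p='/cefel'; c='kemu']
Result: created


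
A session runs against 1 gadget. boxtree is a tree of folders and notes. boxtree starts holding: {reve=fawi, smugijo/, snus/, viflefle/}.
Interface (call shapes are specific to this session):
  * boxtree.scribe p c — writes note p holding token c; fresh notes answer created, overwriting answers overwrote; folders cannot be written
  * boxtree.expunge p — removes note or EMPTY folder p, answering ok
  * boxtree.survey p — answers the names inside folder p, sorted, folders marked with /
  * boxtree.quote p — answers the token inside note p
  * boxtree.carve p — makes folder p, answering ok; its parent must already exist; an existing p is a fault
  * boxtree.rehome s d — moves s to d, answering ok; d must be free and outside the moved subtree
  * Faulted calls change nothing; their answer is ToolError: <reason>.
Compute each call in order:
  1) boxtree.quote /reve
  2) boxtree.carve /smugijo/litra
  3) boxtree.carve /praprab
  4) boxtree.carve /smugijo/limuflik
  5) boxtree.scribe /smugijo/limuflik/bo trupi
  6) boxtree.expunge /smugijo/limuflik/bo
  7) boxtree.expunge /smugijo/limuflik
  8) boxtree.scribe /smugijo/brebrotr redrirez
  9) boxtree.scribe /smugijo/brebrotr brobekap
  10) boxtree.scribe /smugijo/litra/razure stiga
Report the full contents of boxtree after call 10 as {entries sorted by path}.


Answer: {praprab/, reve=fawi, smugijo/, smugijo/brebrotr=brobekap, smugijo/litra/, smugijo/litra/razure=stiga, snus/, viflefle/}

Derivation:
I try boxtree.quote using /reve, and observe fawi.
I try boxtree.carve using /smugijo/litra, — result: ok.
Using boxtree.carve using /praprab: ok.
I try boxtree.carve using /smugijo/limuflik, yielding ok.
Now I run boxtree.scribe using /smugijo/limuflik/bo, trupi, → created.
Then boxtree.expunge using /smugijo/limuflik/bo, giving ok.
I try boxtree.expunge using /smugijo/limuflik, which returns ok.
I try boxtree.scribe using /smugijo/brebrotr, redrirez, giving created.
Now I run boxtree.scribe using /smugijo/brebrotr, brobekap, giving overwrote.
I use boxtree.scribe using /smugijo/litra/razure, stiga, and get created.


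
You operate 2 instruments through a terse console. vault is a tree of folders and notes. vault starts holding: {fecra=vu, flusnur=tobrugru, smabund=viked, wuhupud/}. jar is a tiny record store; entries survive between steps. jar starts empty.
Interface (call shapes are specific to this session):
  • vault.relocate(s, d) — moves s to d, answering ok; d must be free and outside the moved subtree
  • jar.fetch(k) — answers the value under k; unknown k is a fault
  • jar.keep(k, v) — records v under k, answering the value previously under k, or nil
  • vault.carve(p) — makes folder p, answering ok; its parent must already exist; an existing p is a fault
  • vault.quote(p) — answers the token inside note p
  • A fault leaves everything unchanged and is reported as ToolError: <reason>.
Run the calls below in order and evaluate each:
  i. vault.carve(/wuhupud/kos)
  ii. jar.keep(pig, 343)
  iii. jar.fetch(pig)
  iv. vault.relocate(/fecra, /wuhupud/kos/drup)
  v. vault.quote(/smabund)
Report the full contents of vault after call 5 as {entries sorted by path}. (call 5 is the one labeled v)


Answer: {flusnur=tobrugru, smabund=viked, wuhupud/, wuhupud/kos/, wuhupud/kos/drup=vu}

Derivation:
% 1. vault.carve(p='/wuhupud/kos') ~> ok
% 2. jar.keep(k='pig', v='343') ~> nil
% 3. jar.fetch(k='pig') ~> 343
% 4. vault.relocate(s='/fecra', d='/wuhupud/kos/drup') ~> ok
% 5. vault.quote(p='/smabund') ~> viked


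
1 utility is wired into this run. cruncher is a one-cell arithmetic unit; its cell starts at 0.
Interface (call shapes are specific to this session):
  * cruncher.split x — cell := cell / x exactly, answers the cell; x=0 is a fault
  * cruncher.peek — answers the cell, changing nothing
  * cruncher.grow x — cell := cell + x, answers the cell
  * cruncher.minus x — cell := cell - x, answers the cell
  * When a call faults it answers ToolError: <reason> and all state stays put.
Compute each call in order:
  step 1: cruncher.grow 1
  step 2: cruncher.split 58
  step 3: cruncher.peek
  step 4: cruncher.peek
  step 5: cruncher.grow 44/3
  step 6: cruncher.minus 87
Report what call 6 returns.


! cruncher.grow(x→1) : 1
! cruncher.split(x→58) : 1/58
! cruncher.peek() : 1/58
! cruncher.peek() : 1/58
! cruncher.grow(x→44/3) : 2555/174
! cruncher.minus(x→87) : -12583/174

Answer: -12583/174


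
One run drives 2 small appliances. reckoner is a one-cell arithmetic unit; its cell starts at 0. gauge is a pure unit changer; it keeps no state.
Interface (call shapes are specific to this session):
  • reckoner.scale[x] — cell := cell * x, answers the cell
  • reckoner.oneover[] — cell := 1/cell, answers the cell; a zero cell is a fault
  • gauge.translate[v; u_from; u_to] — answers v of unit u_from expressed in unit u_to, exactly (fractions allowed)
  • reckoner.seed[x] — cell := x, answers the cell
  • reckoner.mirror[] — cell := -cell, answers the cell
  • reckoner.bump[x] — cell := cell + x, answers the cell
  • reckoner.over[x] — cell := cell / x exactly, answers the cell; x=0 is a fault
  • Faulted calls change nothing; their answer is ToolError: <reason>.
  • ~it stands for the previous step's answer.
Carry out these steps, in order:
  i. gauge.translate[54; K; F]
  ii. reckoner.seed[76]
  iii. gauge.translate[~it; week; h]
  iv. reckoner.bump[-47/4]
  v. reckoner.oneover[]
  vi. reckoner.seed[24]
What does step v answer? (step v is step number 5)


Answer: 4/257

Derivation:
// 1. gauge.translate(v=54, u_from=K, u_to=F) ~> -36247/100
// 2. reckoner.seed(x=76) ~> 76
// 3. gauge.translate(v=~it, u_from=week, u_to=h) ~> 12768
// 4. reckoner.bump(x=-47/4) ~> 257/4
// 5. reckoner.oneover() ~> 4/257
// 6. reckoner.seed(x=24) ~> 24
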